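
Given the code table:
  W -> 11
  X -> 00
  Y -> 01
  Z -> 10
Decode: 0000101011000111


Decoding:
00 -> X
00 -> X
10 -> Z
10 -> Z
11 -> W
00 -> X
01 -> Y
11 -> W


Result: XXZZWXYW


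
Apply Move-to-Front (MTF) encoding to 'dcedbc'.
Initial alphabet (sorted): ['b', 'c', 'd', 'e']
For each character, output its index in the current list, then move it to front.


MTF encoding:
'd': index 2 in ['b', 'c', 'd', 'e'] -> ['d', 'b', 'c', 'e']
'c': index 2 in ['d', 'b', 'c', 'e'] -> ['c', 'd', 'b', 'e']
'e': index 3 in ['c', 'd', 'b', 'e'] -> ['e', 'c', 'd', 'b']
'd': index 2 in ['e', 'c', 'd', 'b'] -> ['d', 'e', 'c', 'b']
'b': index 3 in ['d', 'e', 'c', 'b'] -> ['b', 'd', 'e', 'c']
'c': index 3 in ['b', 'd', 'e', 'c'] -> ['c', 'b', 'd', 'e']


Output: [2, 2, 3, 2, 3, 3]


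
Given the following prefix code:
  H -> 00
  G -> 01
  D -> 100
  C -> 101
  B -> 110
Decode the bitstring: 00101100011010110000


Decoding step by step:
Bits 00 -> H
Bits 101 -> C
Bits 100 -> D
Bits 01 -> G
Bits 101 -> C
Bits 01 -> G
Bits 100 -> D
Bits 00 -> H


Decoded message: HCDGCGDH


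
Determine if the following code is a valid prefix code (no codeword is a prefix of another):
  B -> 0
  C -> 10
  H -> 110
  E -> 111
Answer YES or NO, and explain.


Checking each pair (does one codeword prefix another?):
  B='0' vs C='10': no prefix
  B='0' vs H='110': no prefix
  B='0' vs E='111': no prefix
  C='10' vs B='0': no prefix
  C='10' vs H='110': no prefix
  C='10' vs E='111': no prefix
  H='110' vs B='0': no prefix
  H='110' vs C='10': no prefix
  H='110' vs E='111': no prefix
  E='111' vs B='0': no prefix
  E='111' vs C='10': no prefix
  E='111' vs H='110': no prefix
No violation found over all pairs.

YES -- this is a valid prefix code. No codeword is a prefix of any other codeword.


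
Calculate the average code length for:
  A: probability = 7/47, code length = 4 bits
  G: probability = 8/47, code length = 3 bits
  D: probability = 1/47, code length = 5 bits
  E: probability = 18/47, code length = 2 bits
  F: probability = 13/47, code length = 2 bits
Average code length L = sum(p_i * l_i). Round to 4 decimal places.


Weighted contributions p_i * l_i:
  A: (7/47) * 4 = 28/47
  G: (8/47) * 3 = 24/47
  D: (1/47) * 5 = 5/47
  E: (18/47) * 2 = 36/47
  F: (13/47) * 2 = 26/47
Sum = (28 + 24 + 5 + 36 + 26)/47 = 119/47

L = 119/47 = 2.5319 bits/symbol


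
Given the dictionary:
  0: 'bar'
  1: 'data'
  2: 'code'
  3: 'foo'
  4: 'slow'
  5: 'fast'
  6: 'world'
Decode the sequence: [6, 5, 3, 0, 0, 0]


Look up each index in the dictionary:
  6 -> 'world'
  5 -> 'fast'
  3 -> 'foo'
  0 -> 'bar'
  0 -> 'bar'
  0 -> 'bar'

Decoded: "world fast foo bar bar bar"


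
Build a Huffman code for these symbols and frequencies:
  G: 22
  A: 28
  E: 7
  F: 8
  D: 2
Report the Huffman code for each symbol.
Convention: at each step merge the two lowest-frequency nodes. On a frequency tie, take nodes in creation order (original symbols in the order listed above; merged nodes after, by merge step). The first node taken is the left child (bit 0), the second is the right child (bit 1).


Huffman tree construction:
Step 1: Merge D(2) + E(7) = 9
Step 2: Merge F(8) + (D+E)(9) = 17
Step 3: Merge (F+(D+E))(17) + G(22) = 39
Step 4: Merge A(28) + ((F+(D+E))+G)(39) = 67
Read each symbol's code off the tree from the root (left child = 0, right child = 1).

Codes:
  G: 11 (length 2)
  A: 0 (length 1)
  E: 1011 (length 4)
  F: 100 (length 3)
  D: 1010 (length 4)
Average code length: 132/67 = 1.9701 bits/symbol


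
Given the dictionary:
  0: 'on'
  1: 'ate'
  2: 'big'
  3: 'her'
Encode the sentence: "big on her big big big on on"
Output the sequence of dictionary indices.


Look up each word in the dictionary:
  'big' -> 2
  'on' -> 0
  'her' -> 3
  'big' -> 2
  'big' -> 2
  'big' -> 2
  'on' -> 0
  'on' -> 0

Encoded: [2, 0, 3, 2, 2, 2, 0, 0]


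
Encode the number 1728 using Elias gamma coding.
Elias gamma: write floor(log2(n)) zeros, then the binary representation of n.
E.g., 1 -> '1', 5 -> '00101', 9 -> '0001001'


num_bits = floor(log2(1728)) + 1 = 11
leading_zeros = num_bits - 1 = 10
binary(1728) = 11011000000

Elias gamma(1728) = '0000000000' + '11011000000' = 000000000011011000000 (21 bits)


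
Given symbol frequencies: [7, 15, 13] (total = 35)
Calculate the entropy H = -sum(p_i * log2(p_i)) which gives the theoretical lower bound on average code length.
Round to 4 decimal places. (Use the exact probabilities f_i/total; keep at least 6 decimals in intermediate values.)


Per-symbol terms -p_i * log2(p_i) with p_i = f_i/35:
  p = 7/35 = 0.200000: log2(p) = -2.321928, -p*log2(p) = 0.464386
  p = 15/35 = 0.428571: log2(p) = -1.222392, -p*log2(p) = 0.523882
  p = 13/35 = 0.371429: log2(p) = -1.428843, -p*log2(p) = 0.530713
H = 0.464386 + 0.523882 + 0.530713 = 1.518981

H = 1.519 bits/symbol


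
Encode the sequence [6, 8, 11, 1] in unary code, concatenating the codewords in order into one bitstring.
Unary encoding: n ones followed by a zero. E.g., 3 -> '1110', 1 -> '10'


Encode each number as n ones followed by a terminating 0:
  6 -> 1111110 (7 bits)
  8 -> 111111110 (9 bits)
  11 -> 111111111110 (12 bits)
  1 -> 10 (2 bits)
Total length = 7 + 9 + 12 + 2 = 30 bits.

Unary([6, 8, 11, 1]) = 111111011111111011111111111010 (30 bits)


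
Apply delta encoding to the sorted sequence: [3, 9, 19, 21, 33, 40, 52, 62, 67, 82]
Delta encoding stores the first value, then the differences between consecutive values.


First value: 3
Deltas:
  9 - 3 = 6
  19 - 9 = 10
  21 - 19 = 2
  33 - 21 = 12
  40 - 33 = 7
  52 - 40 = 12
  62 - 52 = 10
  67 - 62 = 5
  82 - 67 = 15


Delta encoded: [3, 6, 10, 2, 12, 7, 12, 10, 5, 15]


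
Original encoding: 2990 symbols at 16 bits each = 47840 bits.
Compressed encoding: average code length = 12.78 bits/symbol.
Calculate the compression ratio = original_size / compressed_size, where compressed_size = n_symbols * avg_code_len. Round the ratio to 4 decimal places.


original_size = n_symbols * orig_bits = 2990 * 16 = 47840 bits
compressed_size = n_symbols * avg_code_len = 2990 * 12.78 = 38212.2 bits
ratio = original_size / compressed_size = 47840 / 38212.2 = 1.252

Compression ratio = 1.252


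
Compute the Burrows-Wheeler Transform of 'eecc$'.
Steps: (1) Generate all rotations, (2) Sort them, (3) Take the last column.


Rotations (sorted):
  0: $eecc -> last char: c
  1: c$eec -> last char: c
  2: cc$ee -> last char: e
  3: ecc$e -> last char: e
  4: eecc$ -> last char: $


BWT = ccee$


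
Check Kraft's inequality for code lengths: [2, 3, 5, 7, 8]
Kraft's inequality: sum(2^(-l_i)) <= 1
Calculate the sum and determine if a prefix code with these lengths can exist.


Sum = 2^(-2) + 2^(-3) + 2^(-5) + 2^(-7) + 2^(-8)
    = 0.25 + 0.125 + 0.03125 + 0.0078125 + 0.00390625
    = 107/256 = 0.41796875
Since 0.41796875 <= 1, Kraft's inequality IS satisfied.
A prefix code with these lengths CAN exist.

Kraft sum = 0.41796875. Satisfied.


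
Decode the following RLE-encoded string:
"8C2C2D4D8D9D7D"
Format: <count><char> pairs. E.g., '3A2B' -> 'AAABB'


Expanding each <count><char> pair:
  8C -> 'CCCCCCCC'
  2C -> 'CC'
  2D -> 'DD'
  4D -> 'DDDD'
  8D -> 'DDDDDDDD'
  9D -> 'DDDDDDDDD'
  7D -> 'DDDDDDD'

Decoded = CCCCCCCCCCDDDDDDDDDDDDDDDDDDDDDDDDDDDDDD


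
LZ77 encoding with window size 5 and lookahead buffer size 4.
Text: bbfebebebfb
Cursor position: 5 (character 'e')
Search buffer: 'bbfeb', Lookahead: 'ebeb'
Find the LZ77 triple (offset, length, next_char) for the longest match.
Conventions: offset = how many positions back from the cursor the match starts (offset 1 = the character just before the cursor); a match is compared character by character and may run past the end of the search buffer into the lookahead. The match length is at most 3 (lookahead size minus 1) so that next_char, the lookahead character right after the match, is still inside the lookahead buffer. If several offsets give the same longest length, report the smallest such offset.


Try each offset into the search buffer:
  offset=1 (pos 4, char 'b'): match length 0
  offset=2 (pos 3, char 'e'): match length 3
  offset=3 (pos 2, char 'f'): match length 0
  offset=4 (pos 1, char 'b'): match length 0
  offset=5 (pos 0, char 'b'): match length 0
Longest match has length 3 at offset 2.
next_char = character at position 5 + 3 = 8 -> 'b'

Best match: offset=2, length=3 (matching 'ebe' starting at position 3)
LZ77 triple: (2, 3, 'b')


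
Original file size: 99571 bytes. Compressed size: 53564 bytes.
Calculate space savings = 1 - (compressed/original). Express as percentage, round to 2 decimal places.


ratio = compressed/original = 53564/99571 = 0.537948
savings = 1 - ratio = 1 - 0.537948 = 0.462052
as a percentage: 0.462052 * 100 = 46.21%

Space savings = 1 - 53564/99571 = 46.21%


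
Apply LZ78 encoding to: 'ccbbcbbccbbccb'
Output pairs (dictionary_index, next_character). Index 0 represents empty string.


LZ78 encoding steps:
Dictionary: {0: ''}
Step 1: w='' (idx 0), next='c' -> output (0, 'c'), add 'c' as idx 1
Step 2: w='c' (idx 1), next='b' -> output (1, 'b'), add 'cb' as idx 2
Step 3: w='' (idx 0), next='b' -> output (0, 'b'), add 'b' as idx 3
Step 4: w='cb' (idx 2), next='b' -> output (2, 'b'), add 'cbb' as idx 4
Step 5: w='c' (idx 1), next='c' -> output (1, 'c'), add 'cc' as idx 5
Step 6: w='b' (idx 3), next='b' -> output (3, 'b'), add 'bb' as idx 6
Step 7: w='cc' (idx 5), next='b' -> output (5, 'b'), add 'ccb' as idx 7


Encoded: [(0, 'c'), (1, 'b'), (0, 'b'), (2, 'b'), (1, 'c'), (3, 'b'), (5, 'b')]


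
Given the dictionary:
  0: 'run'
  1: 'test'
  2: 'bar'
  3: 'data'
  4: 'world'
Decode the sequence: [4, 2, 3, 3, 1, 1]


Look up each index in the dictionary:
  4 -> 'world'
  2 -> 'bar'
  3 -> 'data'
  3 -> 'data'
  1 -> 'test'
  1 -> 'test'

Decoded: "world bar data data test test"


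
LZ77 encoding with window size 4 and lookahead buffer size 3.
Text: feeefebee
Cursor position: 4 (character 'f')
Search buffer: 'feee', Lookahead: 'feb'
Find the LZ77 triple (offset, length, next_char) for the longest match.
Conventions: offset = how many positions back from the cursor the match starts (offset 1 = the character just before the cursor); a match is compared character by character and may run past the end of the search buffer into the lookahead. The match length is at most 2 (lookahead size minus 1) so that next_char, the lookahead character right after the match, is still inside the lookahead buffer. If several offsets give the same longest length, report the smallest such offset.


Try each offset into the search buffer:
  offset=1 (pos 3, char 'e'): match length 0
  offset=2 (pos 2, char 'e'): match length 0
  offset=3 (pos 1, char 'e'): match length 0
  offset=4 (pos 0, char 'f'): match length 2
Longest match has length 2 at offset 4.
next_char = character at position 4 + 2 = 6 -> 'b'

Best match: offset=4, length=2 (matching 'fe' starting at position 0)
LZ77 triple: (4, 2, 'b')


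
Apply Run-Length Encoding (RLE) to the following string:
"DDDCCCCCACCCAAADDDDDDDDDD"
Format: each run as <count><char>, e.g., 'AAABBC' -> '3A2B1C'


Scanning runs left to right:
  i=0: run of 'D' x 3 -> '3D'
  i=3: run of 'C' x 5 -> '5C'
  i=8: run of 'A' x 1 -> '1A'
  i=9: run of 'C' x 3 -> '3C'
  i=12: run of 'A' x 3 -> '3A'
  i=15: run of 'D' x 10 -> '10D'

RLE = 3D5C1A3C3A10D


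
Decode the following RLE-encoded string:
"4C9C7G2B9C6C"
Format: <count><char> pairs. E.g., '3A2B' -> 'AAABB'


Expanding each <count><char> pair:
  4C -> 'CCCC'
  9C -> 'CCCCCCCCC'
  7G -> 'GGGGGGG'
  2B -> 'BB'
  9C -> 'CCCCCCCCC'
  6C -> 'CCCCCC'

Decoded = CCCCCCCCCCCCCGGGGGGGBBCCCCCCCCCCCCCCC


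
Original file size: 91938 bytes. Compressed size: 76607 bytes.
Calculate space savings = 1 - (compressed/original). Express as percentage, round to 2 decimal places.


ratio = compressed/original = 76607/91938 = 0.833246
savings = 1 - ratio = 1 - 0.833246 = 0.166754
as a percentage: 0.166754 * 100 = 16.68%

Space savings = 1 - 76607/91938 = 16.68%


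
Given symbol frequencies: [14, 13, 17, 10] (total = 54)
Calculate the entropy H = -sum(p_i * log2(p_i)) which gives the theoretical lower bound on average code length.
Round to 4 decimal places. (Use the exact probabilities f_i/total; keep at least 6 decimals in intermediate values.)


Per-symbol terms -p_i * log2(p_i) with p_i = f_i/54:
  p = 14/54 = 0.259259: log2(p) = -1.947533, -p*log2(p) = 0.504916
  p = 13/54 = 0.240741: log2(p) = -2.054448, -p*log2(p) = 0.494589
  p = 17/54 = 0.314815: log2(p) = -1.667425, -p*log2(p) = 0.524930
  p = 10/54 = 0.185185: log2(p) = -2.432959, -p*log2(p) = 0.450548
H = 0.504916 + 0.494589 + 0.524930 + 0.450548 = 1.974983

H = 1.975 bits/symbol


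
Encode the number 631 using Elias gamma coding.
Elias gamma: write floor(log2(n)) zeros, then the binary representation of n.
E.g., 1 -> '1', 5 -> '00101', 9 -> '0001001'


num_bits = floor(log2(631)) + 1 = 10
leading_zeros = num_bits - 1 = 9
binary(631) = 1001110111

Elias gamma(631) = '000000000' + '1001110111' = 0000000001001110111 (19 bits)


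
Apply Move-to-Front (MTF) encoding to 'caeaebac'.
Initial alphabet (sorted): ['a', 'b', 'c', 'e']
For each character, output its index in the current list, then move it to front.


MTF encoding:
'c': index 2 in ['a', 'b', 'c', 'e'] -> ['c', 'a', 'b', 'e']
'a': index 1 in ['c', 'a', 'b', 'e'] -> ['a', 'c', 'b', 'e']
'e': index 3 in ['a', 'c', 'b', 'e'] -> ['e', 'a', 'c', 'b']
'a': index 1 in ['e', 'a', 'c', 'b'] -> ['a', 'e', 'c', 'b']
'e': index 1 in ['a', 'e', 'c', 'b'] -> ['e', 'a', 'c', 'b']
'b': index 3 in ['e', 'a', 'c', 'b'] -> ['b', 'e', 'a', 'c']
'a': index 2 in ['b', 'e', 'a', 'c'] -> ['a', 'b', 'e', 'c']
'c': index 3 in ['a', 'b', 'e', 'c'] -> ['c', 'a', 'b', 'e']


Output: [2, 1, 3, 1, 1, 3, 2, 3]


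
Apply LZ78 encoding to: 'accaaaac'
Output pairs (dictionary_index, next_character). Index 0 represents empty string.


LZ78 encoding steps:
Dictionary: {0: ''}
Step 1: w='' (idx 0), next='a' -> output (0, 'a'), add 'a' as idx 1
Step 2: w='' (idx 0), next='c' -> output (0, 'c'), add 'c' as idx 2
Step 3: w='c' (idx 2), next='a' -> output (2, 'a'), add 'ca' as idx 3
Step 4: w='a' (idx 1), next='a' -> output (1, 'a'), add 'aa' as idx 4
Step 5: w='a' (idx 1), next='c' -> output (1, 'c'), add 'ac' as idx 5


Encoded: [(0, 'a'), (0, 'c'), (2, 'a'), (1, 'a'), (1, 'c')]


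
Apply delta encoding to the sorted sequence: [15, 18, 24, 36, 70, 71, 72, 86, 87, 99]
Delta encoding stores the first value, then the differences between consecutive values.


First value: 15
Deltas:
  18 - 15 = 3
  24 - 18 = 6
  36 - 24 = 12
  70 - 36 = 34
  71 - 70 = 1
  72 - 71 = 1
  86 - 72 = 14
  87 - 86 = 1
  99 - 87 = 12


Delta encoded: [15, 3, 6, 12, 34, 1, 1, 14, 1, 12]


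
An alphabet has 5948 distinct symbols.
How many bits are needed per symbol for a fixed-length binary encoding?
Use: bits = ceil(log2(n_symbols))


log2(5948) = 12.5382
Bracket: 2^12 = 4096 < 5948 <= 2^13 = 8192
So ceil(log2(5948)) = 13

bits = ceil(log2(5948)) = ceil(12.5382) = 13 bits


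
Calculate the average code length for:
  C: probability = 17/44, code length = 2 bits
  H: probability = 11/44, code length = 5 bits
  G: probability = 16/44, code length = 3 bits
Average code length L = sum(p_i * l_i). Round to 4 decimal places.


Weighted contributions p_i * l_i:
  C: (17/44) * 2 = 34/44
  H: (11/44) * 5 = 55/44
  G: (16/44) * 3 = 48/44
Sum = (34 + 55 + 48)/44 = 137/44

L = 137/44 = 3.1136 bits/symbol


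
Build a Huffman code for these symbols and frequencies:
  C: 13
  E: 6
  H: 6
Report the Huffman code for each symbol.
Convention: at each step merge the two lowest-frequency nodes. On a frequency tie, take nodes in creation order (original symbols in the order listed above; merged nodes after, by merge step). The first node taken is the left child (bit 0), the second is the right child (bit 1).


Huffman tree construction:
Step 1: Merge E(6) + H(6) = 12
Step 2: Merge (E+H)(12) + C(13) = 25
Read each symbol's code off the tree from the root (left child = 0, right child = 1).

Codes:
  C: 1 (length 1)
  E: 00 (length 2)
  H: 01 (length 2)
Average code length: 37/25 = 1.4800 bits/symbol


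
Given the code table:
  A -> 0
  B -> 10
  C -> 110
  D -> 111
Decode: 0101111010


Decoding:
0 -> A
10 -> B
111 -> D
10 -> B
10 -> B


Result: ABDBB


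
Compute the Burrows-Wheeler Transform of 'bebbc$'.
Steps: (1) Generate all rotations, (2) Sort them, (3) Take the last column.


Rotations (sorted):
  0: $bebbc -> last char: c
  1: bbc$be -> last char: e
  2: bc$beb -> last char: b
  3: bebbc$ -> last char: $
  4: c$bebb -> last char: b
  5: ebbc$b -> last char: b


BWT = ceb$bb


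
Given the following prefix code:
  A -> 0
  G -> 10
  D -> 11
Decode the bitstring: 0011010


Decoding step by step:
Bits 0 -> A
Bits 0 -> A
Bits 11 -> D
Bits 0 -> A
Bits 10 -> G


Decoded message: AADAG


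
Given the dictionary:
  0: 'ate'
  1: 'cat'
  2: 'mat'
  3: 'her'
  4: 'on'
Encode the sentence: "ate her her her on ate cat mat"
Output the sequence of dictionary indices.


Look up each word in the dictionary:
  'ate' -> 0
  'her' -> 3
  'her' -> 3
  'her' -> 3
  'on' -> 4
  'ate' -> 0
  'cat' -> 1
  'mat' -> 2

Encoded: [0, 3, 3, 3, 4, 0, 1, 2]


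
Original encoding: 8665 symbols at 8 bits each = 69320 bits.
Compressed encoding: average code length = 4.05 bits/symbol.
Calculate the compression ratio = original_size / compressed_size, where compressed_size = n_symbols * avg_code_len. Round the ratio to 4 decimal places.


original_size = n_symbols * orig_bits = 8665 * 8 = 69320 bits
compressed_size = n_symbols * avg_code_len = 8665 * 4.05 = 35093.25 bits
ratio = original_size / compressed_size = 69320 / 35093.25 = 1.9753

Compression ratio = 1.9753


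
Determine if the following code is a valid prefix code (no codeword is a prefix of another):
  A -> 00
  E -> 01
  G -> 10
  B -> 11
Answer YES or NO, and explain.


Checking each pair (does one codeword prefix another?):
  A='00' vs E='01': no prefix
  A='00' vs G='10': no prefix
  A='00' vs B='11': no prefix
  E='01' vs A='00': no prefix
  E='01' vs G='10': no prefix
  E='01' vs B='11': no prefix
  G='10' vs A='00': no prefix
  G='10' vs E='01': no prefix
  G='10' vs B='11': no prefix
  B='11' vs A='00': no prefix
  B='11' vs E='01': no prefix
  B='11' vs G='10': no prefix
No violation found over all pairs.

YES -- this is a valid prefix code. No codeword is a prefix of any other codeword.


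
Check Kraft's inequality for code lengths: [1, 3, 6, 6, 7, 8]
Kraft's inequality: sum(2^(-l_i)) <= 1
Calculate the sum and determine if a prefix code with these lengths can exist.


Sum = 2^(-1) + 2^(-3) + 2^(-6) + 2^(-6) + 2^(-7) + 2^(-8)
    = 0.5 + 0.125 + 0.015625 + 0.015625 + 0.0078125 + 0.00390625
    = 171/256 = 0.66796875
Since 0.66796875 <= 1, Kraft's inequality IS satisfied.
A prefix code with these lengths CAN exist.

Kraft sum = 0.66796875. Satisfied.


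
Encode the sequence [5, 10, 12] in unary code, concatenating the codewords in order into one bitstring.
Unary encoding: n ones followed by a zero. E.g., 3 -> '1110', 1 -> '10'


Encode each number as n ones followed by a terminating 0:
  5 -> 111110 (6 bits)
  10 -> 11111111110 (11 bits)
  12 -> 1111111111110 (13 bits)
Total length = 6 + 11 + 13 = 30 bits.

Unary([5, 10, 12]) = 111110111111111101111111111110 (30 bits)


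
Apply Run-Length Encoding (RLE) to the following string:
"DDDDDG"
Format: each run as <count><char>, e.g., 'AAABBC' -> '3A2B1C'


Scanning runs left to right:
  i=0: run of 'D' x 5 -> '5D'
  i=5: run of 'G' x 1 -> '1G'

RLE = 5D1G


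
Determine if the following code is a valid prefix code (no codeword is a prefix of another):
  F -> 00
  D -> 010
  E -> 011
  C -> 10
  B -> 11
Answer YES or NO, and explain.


Checking each pair (does one codeword prefix another?):
  F='00' vs D='010': no prefix
  F='00' vs E='011': no prefix
  F='00' vs C='10': no prefix
  F='00' vs B='11': no prefix
  D='010' vs F='00': no prefix
  D='010' vs E='011': no prefix
  D='010' vs C='10': no prefix
  D='010' vs B='11': no prefix
  E='011' vs F='00': no prefix
  E='011' vs D='010': no prefix
  E='011' vs C='10': no prefix
  E='011' vs B='11': no prefix
  C='10' vs F='00': no prefix
  C='10' vs D='010': no prefix
  C='10' vs E='011': no prefix
  C='10' vs B='11': no prefix
  B='11' vs F='00': no prefix
  B='11' vs D='010': no prefix
  B='11' vs E='011': no prefix
  B='11' vs C='10': no prefix
No violation found over all pairs.

YES -- this is a valid prefix code. No codeword is a prefix of any other codeword.


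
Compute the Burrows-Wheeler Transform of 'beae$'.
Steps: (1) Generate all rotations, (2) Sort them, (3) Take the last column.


Rotations (sorted):
  0: $beae -> last char: e
  1: ae$be -> last char: e
  2: beae$ -> last char: $
  3: e$bea -> last char: a
  4: eae$b -> last char: b


BWT = ee$ab


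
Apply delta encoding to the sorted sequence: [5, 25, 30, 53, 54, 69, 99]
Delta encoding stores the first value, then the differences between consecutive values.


First value: 5
Deltas:
  25 - 5 = 20
  30 - 25 = 5
  53 - 30 = 23
  54 - 53 = 1
  69 - 54 = 15
  99 - 69 = 30


Delta encoded: [5, 20, 5, 23, 1, 15, 30]


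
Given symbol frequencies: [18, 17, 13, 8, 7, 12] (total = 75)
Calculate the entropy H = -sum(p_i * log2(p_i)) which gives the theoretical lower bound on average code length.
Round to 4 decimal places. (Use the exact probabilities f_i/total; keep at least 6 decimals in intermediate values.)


Per-symbol terms -p_i * log2(p_i) with p_i = f_i/75:
  p = 18/75 = 0.240000: log2(p) = -2.058894, -p*log2(p) = 0.494134
  p = 17/75 = 0.226667: log2(p) = -2.141356, -p*log2(p) = 0.485374
  p = 13/75 = 0.173333: log2(p) = -2.528379, -p*log2(p) = 0.438252
  p = 8/75 = 0.106667: log2(p) = -3.228819, -p*log2(p) = 0.344407
  p = 7/75 = 0.093333: log2(p) = -3.421464, -p*log2(p) = 0.319337
  p = 12/75 = 0.160000: log2(p) = -2.643856, -p*log2(p) = 0.423017
H = 0.494134 + 0.485374 + 0.438252 + 0.344407 + 0.319337 + 0.423017 = 2.504521

H = 2.5045 bits/symbol


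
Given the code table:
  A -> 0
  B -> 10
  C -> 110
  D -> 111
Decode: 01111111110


Decoding:
0 -> A
111 -> D
111 -> D
111 -> D
0 -> A


Result: ADDDA


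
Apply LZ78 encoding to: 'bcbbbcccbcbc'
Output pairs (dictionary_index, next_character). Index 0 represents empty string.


LZ78 encoding steps:
Dictionary: {0: ''}
Step 1: w='' (idx 0), next='b' -> output (0, 'b'), add 'b' as idx 1
Step 2: w='' (idx 0), next='c' -> output (0, 'c'), add 'c' as idx 2
Step 3: w='b' (idx 1), next='b' -> output (1, 'b'), add 'bb' as idx 3
Step 4: w='b' (idx 1), next='c' -> output (1, 'c'), add 'bc' as idx 4
Step 5: w='c' (idx 2), next='c' -> output (2, 'c'), add 'cc' as idx 5
Step 6: w='bc' (idx 4), next='b' -> output (4, 'b'), add 'bcb' as idx 6
Step 7: w='c' (idx 2), end of input -> output (2, '')


Encoded: [(0, 'b'), (0, 'c'), (1, 'b'), (1, 'c'), (2, 'c'), (4, 'b'), (2, '')]


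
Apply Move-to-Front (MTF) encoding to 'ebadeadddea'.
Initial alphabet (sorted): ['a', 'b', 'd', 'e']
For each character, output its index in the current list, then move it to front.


MTF encoding:
'e': index 3 in ['a', 'b', 'd', 'e'] -> ['e', 'a', 'b', 'd']
'b': index 2 in ['e', 'a', 'b', 'd'] -> ['b', 'e', 'a', 'd']
'a': index 2 in ['b', 'e', 'a', 'd'] -> ['a', 'b', 'e', 'd']
'd': index 3 in ['a', 'b', 'e', 'd'] -> ['d', 'a', 'b', 'e']
'e': index 3 in ['d', 'a', 'b', 'e'] -> ['e', 'd', 'a', 'b']
'a': index 2 in ['e', 'd', 'a', 'b'] -> ['a', 'e', 'd', 'b']
'd': index 2 in ['a', 'e', 'd', 'b'] -> ['d', 'a', 'e', 'b']
'd': index 0 in ['d', 'a', 'e', 'b'] -> ['d', 'a', 'e', 'b']
'd': index 0 in ['d', 'a', 'e', 'b'] -> ['d', 'a', 'e', 'b']
'e': index 2 in ['d', 'a', 'e', 'b'] -> ['e', 'd', 'a', 'b']
'a': index 2 in ['e', 'd', 'a', 'b'] -> ['a', 'e', 'd', 'b']


Output: [3, 2, 2, 3, 3, 2, 2, 0, 0, 2, 2]


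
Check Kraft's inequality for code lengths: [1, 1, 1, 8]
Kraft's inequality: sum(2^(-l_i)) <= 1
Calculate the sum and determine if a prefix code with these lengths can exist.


Sum = 2^(-1) + 2^(-1) + 2^(-1) + 2^(-8)
    = 0.5 + 0.5 + 0.5 + 0.00390625
    = 385/256 = 1.50390625
Since 1.50390625 > 1, Kraft's inequality is NOT satisfied.
A prefix code with these lengths CANNOT exist.

Kraft sum = 1.50390625. Not satisfied.


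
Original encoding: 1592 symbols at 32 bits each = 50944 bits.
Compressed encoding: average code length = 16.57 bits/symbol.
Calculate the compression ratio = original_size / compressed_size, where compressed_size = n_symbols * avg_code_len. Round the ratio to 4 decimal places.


original_size = n_symbols * orig_bits = 1592 * 32 = 50944 bits
compressed_size = n_symbols * avg_code_len = 1592 * 16.57 = 26379.44 bits
ratio = original_size / compressed_size = 50944 / 26379.44 = 1.9312

Compression ratio = 1.9312


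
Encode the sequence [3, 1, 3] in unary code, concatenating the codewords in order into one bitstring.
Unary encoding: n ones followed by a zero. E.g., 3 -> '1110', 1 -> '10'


Encode each number as n ones followed by a terminating 0:
  3 -> 1110 (4 bits)
  1 -> 10 (2 bits)
  3 -> 1110 (4 bits)
Total length = 4 + 2 + 4 = 10 bits.

Unary([3, 1, 3]) = 1110101110 (10 bits)


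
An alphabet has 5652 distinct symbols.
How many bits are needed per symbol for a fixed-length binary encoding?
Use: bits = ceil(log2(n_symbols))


log2(5652) = 12.4645
Bracket: 2^12 = 4096 < 5652 <= 2^13 = 8192
So ceil(log2(5652)) = 13

bits = ceil(log2(5652)) = ceil(12.4645) = 13 bits


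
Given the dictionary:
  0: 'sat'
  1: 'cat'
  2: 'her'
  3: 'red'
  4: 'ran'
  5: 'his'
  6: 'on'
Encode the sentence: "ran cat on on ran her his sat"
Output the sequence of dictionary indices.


Look up each word in the dictionary:
  'ran' -> 4
  'cat' -> 1
  'on' -> 6
  'on' -> 6
  'ran' -> 4
  'her' -> 2
  'his' -> 5
  'sat' -> 0

Encoded: [4, 1, 6, 6, 4, 2, 5, 0]


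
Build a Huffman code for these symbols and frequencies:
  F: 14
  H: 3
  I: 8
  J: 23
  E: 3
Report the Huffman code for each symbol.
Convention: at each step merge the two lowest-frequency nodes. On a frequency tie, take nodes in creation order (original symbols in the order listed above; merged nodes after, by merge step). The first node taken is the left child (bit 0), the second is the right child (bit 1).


Huffman tree construction:
Step 1: Merge H(3) + E(3) = 6
Step 2: Merge (H+E)(6) + I(8) = 14
Step 3: Merge F(14) + ((H+E)+I)(14) = 28
Step 4: Merge J(23) + (F+((H+E)+I))(28) = 51
Read each symbol's code off the tree from the root (left child = 0, right child = 1).

Codes:
  F: 10 (length 2)
  H: 1100 (length 4)
  I: 111 (length 3)
  J: 0 (length 1)
  E: 1101 (length 4)
Average code length: 99/51 = 1.9412 bits/symbol


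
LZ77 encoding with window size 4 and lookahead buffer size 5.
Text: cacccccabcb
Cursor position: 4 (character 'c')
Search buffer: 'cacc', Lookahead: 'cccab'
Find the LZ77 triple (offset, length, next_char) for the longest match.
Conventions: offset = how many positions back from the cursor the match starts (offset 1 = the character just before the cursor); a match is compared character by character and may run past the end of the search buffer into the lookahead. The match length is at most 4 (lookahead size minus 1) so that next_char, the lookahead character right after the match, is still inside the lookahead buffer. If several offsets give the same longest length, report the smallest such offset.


Try each offset into the search buffer:
  offset=1 (pos 3, char 'c'): match length 3
  offset=2 (pos 2, char 'c'): match length 3
  offset=3 (pos 1, char 'a'): match length 0
  offset=4 (pos 0, char 'c'): match length 1
Longest match has length 3, found at offsets 1, 2; take the smallest, offset 1.
next_char = character at position 4 + 3 = 7 -> 'a'

Best match: offset=1, length=3 (matching 'ccc' starting at position 3)
LZ77 triple: (1, 3, 'a')


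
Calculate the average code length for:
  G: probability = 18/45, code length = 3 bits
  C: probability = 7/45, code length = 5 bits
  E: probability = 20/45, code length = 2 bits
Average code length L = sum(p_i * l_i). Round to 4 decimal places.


Weighted contributions p_i * l_i:
  G: (18/45) * 3 = 54/45
  C: (7/45) * 5 = 35/45
  E: (20/45) * 2 = 40/45
Sum = (54 + 35 + 40)/45 = 129/45

L = 129/45 = 2.8667 bits/symbol


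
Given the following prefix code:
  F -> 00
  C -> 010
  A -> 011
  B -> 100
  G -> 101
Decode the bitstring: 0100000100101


Decoding step by step:
Bits 010 -> C
Bits 00 -> F
Bits 00 -> F
Bits 100 -> B
Bits 101 -> G


Decoded message: CFFBG


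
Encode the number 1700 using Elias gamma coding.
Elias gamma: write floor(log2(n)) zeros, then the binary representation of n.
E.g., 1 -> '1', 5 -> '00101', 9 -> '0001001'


num_bits = floor(log2(1700)) + 1 = 11
leading_zeros = num_bits - 1 = 10
binary(1700) = 11010100100

Elias gamma(1700) = '0000000000' + '11010100100' = 000000000011010100100 (21 bits)


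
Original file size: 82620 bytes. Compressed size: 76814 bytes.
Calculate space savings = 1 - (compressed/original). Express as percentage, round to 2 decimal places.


ratio = compressed/original = 76814/82620 = 0.929726
savings = 1 - ratio = 1 - 0.929726 = 0.070274
as a percentage: 0.070274 * 100 = 7.03%

Space savings = 1 - 76814/82620 = 7.03%


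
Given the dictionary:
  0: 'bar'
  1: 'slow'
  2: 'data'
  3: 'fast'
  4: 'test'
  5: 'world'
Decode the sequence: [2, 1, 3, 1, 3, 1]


Look up each index in the dictionary:
  2 -> 'data'
  1 -> 'slow'
  3 -> 'fast'
  1 -> 'slow'
  3 -> 'fast'
  1 -> 'slow'

Decoded: "data slow fast slow fast slow"


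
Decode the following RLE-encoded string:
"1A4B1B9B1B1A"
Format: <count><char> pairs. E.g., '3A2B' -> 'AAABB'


Expanding each <count><char> pair:
  1A -> 'A'
  4B -> 'BBBB'
  1B -> 'B'
  9B -> 'BBBBBBBBB'
  1B -> 'B'
  1A -> 'A'

Decoded = ABBBBBBBBBBBBBBBA


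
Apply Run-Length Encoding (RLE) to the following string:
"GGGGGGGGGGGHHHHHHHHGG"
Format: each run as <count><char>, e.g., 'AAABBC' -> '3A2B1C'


Scanning runs left to right:
  i=0: run of 'G' x 11 -> '11G'
  i=11: run of 'H' x 8 -> '8H'
  i=19: run of 'G' x 2 -> '2G'

RLE = 11G8H2G


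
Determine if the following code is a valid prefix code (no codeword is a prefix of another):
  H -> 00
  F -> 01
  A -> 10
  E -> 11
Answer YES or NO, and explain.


Checking each pair (does one codeword prefix another?):
  H='00' vs F='01': no prefix
  H='00' vs A='10': no prefix
  H='00' vs E='11': no prefix
  F='01' vs H='00': no prefix
  F='01' vs A='10': no prefix
  F='01' vs E='11': no prefix
  A='10' vs H='00': no prefix
  A='10' vs F='01': no prefix
  A='10' vs E='11': no prefix
  E='11' vs H='00': no prefix
  E='11' vs F='01': no prefix
  E='11' vs A='10': no prefix
No violation found over all pairs.

YES -- this is a valid prefix code. No codeword is a prefix of any other codeword.


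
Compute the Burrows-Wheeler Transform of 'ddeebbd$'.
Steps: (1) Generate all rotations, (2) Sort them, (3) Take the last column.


Rotations (sorted):
  0: $ddeebbd -> last char: d
  1: bbd$ddee -> last char: e
  2: bd$ddeeb -> last char: b
  3: d$ddeebb -> last char: b
  4: ddeebbd$ -> last char: $
  5: deebbd$d -> last char: d
  6: ebbd$dde -> last char: e
  7: eebbd$dd -> last char: d


BWT = debb$ded


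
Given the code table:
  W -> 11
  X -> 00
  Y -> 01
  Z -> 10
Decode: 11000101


Decoding:
11 -> W
00 -> X
01 -> Y
01 -> Y


Result: WXYY


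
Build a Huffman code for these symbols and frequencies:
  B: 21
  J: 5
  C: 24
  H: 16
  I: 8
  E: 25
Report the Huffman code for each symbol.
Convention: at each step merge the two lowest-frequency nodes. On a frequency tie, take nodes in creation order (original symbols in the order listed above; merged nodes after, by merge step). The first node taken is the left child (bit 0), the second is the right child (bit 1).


Huffman tree construction:
Step 1: Merge J(5) + I(8) = 13
Step 2: Merge (J+I)(13) + H(16) = 29
Step 3: Merge B(21) + C(24) = 45
Step 4: Merge E(25) + ((J+I)+H)(29) = 54
Step 5: Merge (B+C)(45) + (E+((J+I)+H))(54) = 99
Read each symbol's code off the tree from the root (left child = 0, right child = 1).

Codes:
  B: 00 (length 2)
  J: 1100 (length 4)
  C: 01 (length 2)
  H: 111 (length 3)
  I: 1101 (length 4)
  E: 10 (length 2)
Average code length: 240/99 = 2.4242 bits/symbol


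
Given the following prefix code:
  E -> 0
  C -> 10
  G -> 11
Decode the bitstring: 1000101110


Decoding step by step:
Bits 10 -> C
Bits 0 -> E
Bits 0 -> E
Bits 10 -> C
Bits 11 -> G
Bits 10 -> C


Decoded message: CEECGC


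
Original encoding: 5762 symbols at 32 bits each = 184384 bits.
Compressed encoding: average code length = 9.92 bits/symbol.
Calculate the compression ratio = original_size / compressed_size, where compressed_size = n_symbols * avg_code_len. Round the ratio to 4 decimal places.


original_size = n_symbols * orig_bits = 5762 * 32 = 184384 bits
compressed_size = n_symbols * avg_code_len = 5762 * 9.92 = 57159.04 bits
ratio = original_size / compressed_size = 184384 / 57159.04 = 3.2258

Compression ratio = 3.2258


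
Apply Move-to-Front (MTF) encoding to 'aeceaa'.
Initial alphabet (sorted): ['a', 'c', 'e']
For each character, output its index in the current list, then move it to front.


MTF encoding:
'a': index 0 in ['a', 'c', 'e'] -> ['a', 'c', 'e']
'e': index 2 in ['a', 'c', 'e'] -> ['e', 'a', 'c']
'c': index 2 in ['e', 'a', 'c'] -> ['c', 'e', 'a']
'e': index 1 in ['c', 'e', 'a'] -> ['e', 'c', 'a']
'a': index 2 in ['e', 'c', 'a'] -> ['a', 'e', 'c']
'a': index 0 in ['a', 'e', 'c'] -> ['a', 'e', 'c']


Output: [0, 2, 2, 1, 2, 0]


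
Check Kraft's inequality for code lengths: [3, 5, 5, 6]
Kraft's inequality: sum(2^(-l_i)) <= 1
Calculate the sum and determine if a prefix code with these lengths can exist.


Sum = 2^(-3) + 2^(-5) + 2^(-5) + 2^(-6)
    = 0.125 + 0.03125 + 0.03125 + 0.015625
    = 13/64 = 0.203125
Since 0.203125 <= 1, Kraft's inequality IS satisfied.
A prefix code with these lengths CAN exist.

Kraft sum = 0.203125. Satisfied.


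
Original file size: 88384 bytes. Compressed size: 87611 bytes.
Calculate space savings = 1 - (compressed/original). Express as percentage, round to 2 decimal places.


ratio = compressed/original = 87611/88384 = 0.991254
savings = 1 - ratio = 1 - 0.991254 = 0.008746
as a percentage: 0.008746 * 100 = 0.87%

Space savings = 1 - 87611/88384 = 0.87%


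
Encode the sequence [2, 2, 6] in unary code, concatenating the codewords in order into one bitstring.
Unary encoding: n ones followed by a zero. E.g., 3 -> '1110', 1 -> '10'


Encode each number as n ones followed by a terminating 0:
  2 -> 110 (3 bits)
  2 -> 110 (3 bits)
  6 -> 1111110 (7 bits)
Total length = 3 + 3 + 7 = 13 bits.

Unary([2, 2, 6]) = 1101101111110 (13 bits)


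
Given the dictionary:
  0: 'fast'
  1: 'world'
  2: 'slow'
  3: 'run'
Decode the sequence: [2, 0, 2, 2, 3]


Look up each index in the dictionary:
  2 -> 'slow'
  0 -> 'fast'
  2 -> 'slow'
  2 -> 'slow'
  3 -> 'run'

Decoded: "slow fast slow slow run"


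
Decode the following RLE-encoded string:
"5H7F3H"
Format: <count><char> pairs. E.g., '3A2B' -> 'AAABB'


Expanding each <count><char> pair:
  5H -> 'HHHHH'
  7F -> 'FFFFFFF'
  3H -> 'HHH'

Decoded = HHHHHFFFFFFFHHH


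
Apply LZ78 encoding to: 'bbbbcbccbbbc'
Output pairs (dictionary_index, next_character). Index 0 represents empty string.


LZ78 encoding steps:
Dictionary: {0: ''}
Step 1: w='' (idx 0), next='b' -> output (0, 'b'), add 'b' as idx 1
Step 2: w='b' (idx 1), next='b' -> output (1, 'b'), add 'bb' as idx 2
Step 3: w='b' (idx 1), next='c' -> output (1, 'c'), add 'bc' as idx 3
Step 4: w='bc' (idx 3), next='c' -> output (3, 'c'), add 'bcc' as idx 4
Step 5: w='bb' (idx 2), next='b' -> output (2, 'b'), add 'bbb' as idx 5
Step 6: w='' (idx 0), next='c' -> output (0, 'c'), add 'c' as idx 6


Encoded: [(0, 'b'), (1, 'b'), (1, 'c'), (3, 'c'), (2, 'b'), (0, 'c')]


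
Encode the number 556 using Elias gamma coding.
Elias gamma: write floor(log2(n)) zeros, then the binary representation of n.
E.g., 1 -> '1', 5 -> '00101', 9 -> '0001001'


num_bits = floor(log2(556)) + 1 = 10
leading_zeros = num_bits - 1 = 9
binary(556) = 1000101100

Elias gamma(556) = '000000000' + '1000101100' = 0000000001000101100 (19 bits)


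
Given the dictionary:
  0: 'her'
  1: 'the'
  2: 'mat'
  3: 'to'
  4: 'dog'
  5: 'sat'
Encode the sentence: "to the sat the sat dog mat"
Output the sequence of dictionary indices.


Look up each word in the dictionary:
  'to' -> 3
  'the' -> 1
  'sat' -> 5
  'the' -> 1
  'sat' -> 5
  'dog' -> 4
  'mat' -> 2

Encoded: [3, 1, 5, 1, 5, 4, 2]


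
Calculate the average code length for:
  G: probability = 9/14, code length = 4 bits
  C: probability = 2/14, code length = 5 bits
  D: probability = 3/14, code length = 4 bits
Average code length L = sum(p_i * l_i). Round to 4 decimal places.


Weighted contributions p_i * l_i:
  G: (9/14) * 4 = 36/14
  C: (2/14) * 5 = 10/14
  D: (3/14) * 4 = 12/14
Sum = (36 + 10 + 12)/14 = 58/14

L = 58/14 = 4.1429 bits/symbol


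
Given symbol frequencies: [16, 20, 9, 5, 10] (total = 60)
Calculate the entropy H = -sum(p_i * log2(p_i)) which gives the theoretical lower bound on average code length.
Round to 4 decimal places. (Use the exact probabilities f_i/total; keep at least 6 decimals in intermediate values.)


Per-symbol terms -p_i * log2(p_i) with p_i = f_i/60:
  p = 16/60 = 0.266667: log2(p) = -1.906891, -p*log2(p) = 0.508504
  p = 20/60 = 0.333333: log2(p) = -1.584963, -p*log2(p) = 0.528321
  p = 9/60 = 0.150000: log2(p) = -2.736966, -p*log2(p) = 0.410545
  p = 5/60 = 0.083333: log2(p) = -3.584963, -p*log2(p) = 0.298747
  p = 10/60 = 0.166667: log2(p) = -2.584963, -p*log2(p) = 0.430827
H = 0.508504 + 0.528321 + 0.410545 + 0.298747 + 0.430827 = 2.176944

H = 2.1769 bits/symbol


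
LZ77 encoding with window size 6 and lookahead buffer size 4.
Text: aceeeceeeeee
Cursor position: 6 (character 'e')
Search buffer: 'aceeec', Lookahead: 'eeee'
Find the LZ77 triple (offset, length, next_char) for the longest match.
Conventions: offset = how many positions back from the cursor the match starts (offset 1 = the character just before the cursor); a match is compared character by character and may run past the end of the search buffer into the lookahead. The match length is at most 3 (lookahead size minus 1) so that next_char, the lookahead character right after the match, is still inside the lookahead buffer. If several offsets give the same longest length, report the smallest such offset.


Try each offset into the search buffer:
  offset=1 (pos 5, char 'c'): match length 0
  offset=2 (pos 4, char 'e'): match length 1
  offset=3 (pos 3, char 'e'): match length 2
  offset=4 (pos 2, char 'e'): match length 3
  offset=5 (pos 1, char 'c'): match length 0
  offset=6 (pos 0, char 'a'): match length 0
Longest match has length 3 at offset 4.
next_char = character at position 6 + 3 = 9 -> 'e'

Best match: offset=4, length=3 (matching 'eee' starting at position 2)
LZ77 triple: (4, 3, 'e')


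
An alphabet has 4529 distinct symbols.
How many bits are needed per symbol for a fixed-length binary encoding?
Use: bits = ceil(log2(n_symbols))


log2(4529) = 12.145
Bracket: 2^12 = 4096 < 4529 <= 2^13 = 8192
So ceil(log2(4529)) = 13

bits = ceil(log2(4529)) = ceil(12.145) = 13 bits


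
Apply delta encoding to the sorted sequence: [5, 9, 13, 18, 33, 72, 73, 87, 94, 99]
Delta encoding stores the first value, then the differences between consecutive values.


First value: 5
Deltas:
  9 - 5 = 4
  13 - 9 = 4
  18 - 13 = 5
  33 - 18 = 15
  72 - 33 = 39
  73 - 72 = 1
  87 - 73 = 14
  94 - 87 = 7
  99 - 94 = 5


Delta encoded: [5, 4, 4, 5, 15, 39, 1, 14, 7, 5]


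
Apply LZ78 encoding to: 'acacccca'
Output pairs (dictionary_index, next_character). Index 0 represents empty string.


LZ78 encoding steps:
Dictionary: {0: ''}
Step 1: w='' (idx 0), next='a' -> output (0, 'a'), add 'a' as idx 1
Step 2: w='' (idx 0), next='c' -> output (0, 'c'), add 'c' as idx 2
Step 3: w='a' (idx 1), next='c' -> output (1, 'c'), add 'ac' as idx 3
Step 4: w='c' (idx 2), next='c' -> output (2, 'c'), add 'cc' as idx 4
Step 5: w='c' (idx 2), next='a' -> output (2, 'a'), add 'ca' as idx 5


Encoded: [(0, 'a'), (0, 'c'), (1, 'c'), (2, 'c'), (2, 'a')]
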